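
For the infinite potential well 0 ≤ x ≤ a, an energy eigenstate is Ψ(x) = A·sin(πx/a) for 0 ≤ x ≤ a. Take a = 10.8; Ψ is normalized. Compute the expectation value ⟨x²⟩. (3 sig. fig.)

⟨x²⟩ = ∫ x^2 |Ψ|² dx over the full domain.
Evaluating both integrals, ⟨x²⟩ = -a^2/(2·π^2) + a^2/3.
With a = 10.8, ⟨x^2⟩ = 32.97.

⟨x^2⟩ ≈ 33.0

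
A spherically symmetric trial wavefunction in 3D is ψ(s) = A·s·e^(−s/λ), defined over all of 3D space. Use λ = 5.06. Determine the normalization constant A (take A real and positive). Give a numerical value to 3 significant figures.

A ≈ 0.00566

Require ∫ |ψ|² 4πs² ds = 1 over the whole domain.
(Spherical symmetry: dV = 4πs² ds.)
∫|ψ|² 4πs² ds = A²·(3·π·λ^5).
Hence A² = 1/[3·π·λ^5].
Plugging in λ = 5.06 yields A = 0.005656.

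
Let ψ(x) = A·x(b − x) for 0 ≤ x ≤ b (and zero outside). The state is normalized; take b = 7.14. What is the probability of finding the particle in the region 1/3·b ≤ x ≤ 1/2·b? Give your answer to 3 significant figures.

|ψ|² is the probability density, so P = ∫_{1/3·b}^{1/2·b} |ψ|² dx.
Since A² = 1/(b^5/30), this is the region integral divided by the full normalization integral.
Let u = x/b; then A² and the length scale cancel, so P = ∫_{1/3}^{1/2} u^2·(1 - u)^2 du ÷ ∫_{0}^{1} u^2·(1 - u)^2 du.
Using ∫ u^2·(1 - u)^2 du = u^3·(6·u^2 - 15·u + 10)/30, the numerator is 47/4860 and the denominator is 1/30.
Taking the ratio, P = 47/162.

P ≈ 0.290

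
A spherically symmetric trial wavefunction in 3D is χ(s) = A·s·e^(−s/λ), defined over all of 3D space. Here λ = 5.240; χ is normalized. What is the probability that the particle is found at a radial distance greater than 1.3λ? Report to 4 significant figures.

P ≈ 0.8774

Integrate the radial probability density 4πs²|χ|² over s > 1.3λ.
The full normalization integral is A²·[3·π·λ^5] = 1, fixing A².
In terms of u = s/λ (A², 4π and the length scale all cancel between numerator and denominator), P = [∫_{1.3}^{∞} u^4·e^(-2·u) du] / [∫_{0}^{∞} u^4·e^(-2·u) du].
An antiderivative of u^4·e^(-2·u) is -(u^4/2 + u^3 + 3·u^2/2 + 3·u/2 + 3/4)·e^(-2·u); evaluating from 1.3 to ∞ gives ≈ 0.658068, while the full integral is 3/4.
The region integral divided by the full integral gives P = 0.87742.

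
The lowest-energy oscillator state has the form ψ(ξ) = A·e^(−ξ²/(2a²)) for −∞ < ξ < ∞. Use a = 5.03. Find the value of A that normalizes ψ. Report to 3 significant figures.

Normalization requires ∫|ψ|² dξ = 1, integrated from −∞ to ∞.
Using the Gaussian integral ∫_{−∞}^{∞} e^(−αξ²) dξ = √(π/α), ∫|ψ|² dξ = A²·(√(π)·a).
With a = 5.03: A² = 0.1122 and A = 0.3349.

A ≈ 0.335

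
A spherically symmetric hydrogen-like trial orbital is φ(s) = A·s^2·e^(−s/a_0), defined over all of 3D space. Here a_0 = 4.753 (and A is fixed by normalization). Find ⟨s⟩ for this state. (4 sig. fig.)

⟨s⟩ ≈ 16.64

⟨s⟩ = ∫ s |φ|² 4πs² ds over the full domain.
With ∫₀^∞ s^7 e^(−αs) ds = 7!/α^8, since the A² factors cancel between numerator and denominator, ⟨s⟩ = 7·a_0/2.
Putting a_0 = 4.753 gives 16.636.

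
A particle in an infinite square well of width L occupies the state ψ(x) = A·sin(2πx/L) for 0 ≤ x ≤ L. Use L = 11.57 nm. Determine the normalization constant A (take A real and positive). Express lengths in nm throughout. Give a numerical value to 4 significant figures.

A ≈ 0.4158 nm^(-1/2)

Require ∫ |ψ|² dx = 1 over the whole domain.
The integral (without the A² prefactor) comes out to L/2.
So A² = (L/2)^(−1).
With L = 11.57: A² = 0.17286 and A = 0.41577.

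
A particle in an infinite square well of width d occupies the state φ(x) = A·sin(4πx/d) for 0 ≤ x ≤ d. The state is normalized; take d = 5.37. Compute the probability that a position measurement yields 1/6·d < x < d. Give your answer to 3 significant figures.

The probability is P = ∫ |φ|² dx over [1/6·d, d].
The normalization integral ∫|φ|²dx over the whole domain equals d/2·A², and A² cancels in the ratio.
Let u = x/d; then A² and the length scale cancel, so P = ∫_{1/6}^{1} sin(4·π·u)^2 du ÷ ∫_{0}^{1} sin(4·π·u)^2 du.
Using ∫ sin(4·π·u)^2 du = u/2 - sin(4·π·u)·cos(4·π·u)/(8·π), the numerator is -√(3)/(32·π) + 5/12 and the denominator is 1/2.
The result is P = -√(3)/(16·π) + 5/6.

P ≈ 0.799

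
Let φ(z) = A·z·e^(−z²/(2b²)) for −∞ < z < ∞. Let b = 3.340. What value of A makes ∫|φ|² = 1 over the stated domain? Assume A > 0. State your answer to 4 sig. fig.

A ≈ 0.1740

Normalization requires ∫|φ|² dz = 1, integrated from −∞ to ∞.
Using the Gaussian integral ∫_{−∞}^{∞} e^(−αz²) dz = √(π/α), carrying out the integral gives A² · √(π)·b^3/2.
Setting this equal to 1 gives A² = 1/(√(π)·b^3/2).
Substituting b = 3.340 gives A² = 0.030284, so A = 0.17402.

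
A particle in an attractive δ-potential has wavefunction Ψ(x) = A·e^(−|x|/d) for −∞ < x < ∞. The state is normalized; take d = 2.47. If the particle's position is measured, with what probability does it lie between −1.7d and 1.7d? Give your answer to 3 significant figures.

|Ψ|² is the probability density, so P = ∫_{−1.7d}^{1.7d} |Ψ|² dx.
Since A² = 1/(d), this is the region integral divided by the full normalization integral.
Both integrals are even about x = 0, so only the x ≥ 0 halves are needed (the factors of 2 cancel). Substituting u = x/d, A² and the length scale cancel in the ratio: P = ∫_{0}^{1.7} e^(-2·u) du / ∫_{0}^{∞} e^(-2·u) du.
With ∫ e^(-2·u) du = -e^(-2·u)/2 + C, the region integral is 1/2 - e^(-17/5)/2 and the full one is 1/2.
This works out to P = 0.9666.

P ≈ 0.967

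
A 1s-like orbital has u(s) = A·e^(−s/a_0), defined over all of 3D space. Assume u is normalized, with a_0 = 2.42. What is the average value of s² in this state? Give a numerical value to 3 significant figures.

⟨s^2⟩ ≈ 17.6

⟨s²⟩ = ∫ s^2 |u|² 4πs² ds over the full domain.
Evaluating both integrals, ⟨s²⟩ = 3·a_0^2.
With a_0 = 2.42, ⟨s^2⟩ = 17.57.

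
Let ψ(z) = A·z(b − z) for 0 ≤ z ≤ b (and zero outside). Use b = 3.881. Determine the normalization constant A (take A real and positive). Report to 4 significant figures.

A ≈ 0.1846

We need A² ∫|f|² dz = 1, taking the integral from 0 to b.
Carrying out the integral gives A² · b^5/30.
Setting this equal to 1 gives A² = 1/(b^5/30).
Substituting b = 3.881 gives A² = 0.034072, so A = 0.18459.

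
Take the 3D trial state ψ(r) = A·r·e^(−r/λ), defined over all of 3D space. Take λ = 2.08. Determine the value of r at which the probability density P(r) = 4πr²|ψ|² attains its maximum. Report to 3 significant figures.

The maximum of P(r) = 4πr²|ψ|² occurs where its derivative vanishes.
This gives r = 2·λ.
With λ = 2.08, the most probable radial distance is 4.160.

r ≈ 4.16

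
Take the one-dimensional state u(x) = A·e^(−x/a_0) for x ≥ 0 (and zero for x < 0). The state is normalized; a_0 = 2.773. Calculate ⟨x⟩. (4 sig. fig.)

The expectation value is the |u|²-weighted average of x: ∫ x|u|² dx.
Evaluating both integrals, ⟨x⟩ = a_0/2.
With a_0 = 2.773, ⟨x⟩ = 1.3865.

⟨x⟩ ≈ 1.387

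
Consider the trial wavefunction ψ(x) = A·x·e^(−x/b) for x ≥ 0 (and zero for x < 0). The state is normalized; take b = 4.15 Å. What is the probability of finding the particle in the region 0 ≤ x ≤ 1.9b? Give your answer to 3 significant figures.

P ≈ 0.731

P = ∫_{0}^{1.9b} |ψ(x)|² dx.
Since A² = 1/(b^3/4), this is the region integral divided by the full normalization integral.
Let u = x/b; then A² and the length scale cancel, so P = ∫_{0}^{1.9} u^2·e^(-2·u) du ÷ ∫_{0}^{∞} u^2·e^(-2·u) du.
With ∫ u^2·e^(-2·u) du = -(2·u^2 + 2·u + 1)·e^(-2·u)/4 + C, the region integral is 1/4 - 601·e^(-19/5)/200 and the full one is 1/4.
This works out to P = 0.7311.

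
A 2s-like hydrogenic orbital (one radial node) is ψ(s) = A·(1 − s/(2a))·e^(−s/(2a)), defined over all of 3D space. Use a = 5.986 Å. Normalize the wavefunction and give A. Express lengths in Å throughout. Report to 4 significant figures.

A ≈ 0.01362 Å^(-3/2)

The normalization condition is ∫|ψ|² 4πs² ds = 1 from 0 to ∞.
(Spherical symmetry: dV = 4πs² ds.)
Carrying out the integral gives A² · 8·π·a^3.
So A² = (8·π·a^3)^(−1).
Plugging in a = 5.986 yields A = 0.013620.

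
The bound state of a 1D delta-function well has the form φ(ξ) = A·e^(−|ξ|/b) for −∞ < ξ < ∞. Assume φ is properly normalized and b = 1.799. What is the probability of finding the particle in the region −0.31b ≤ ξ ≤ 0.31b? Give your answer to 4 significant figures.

P ≈ 0.4621

|φ|² is the probability density, so P = ∫_{−0.31b}^{0.31b} |φ|² dξ.
The normalization integral ∫|φ|²dξ over the whole domain equals b·A², and A² cancels in the ratio.
Both integrals are even about ξ = 0, so only the ξ ≥ 0 halves are needed (the factors of 2 cancel). Let u = ξ/b; then A² and the length scale cancel, so P = ∫_{0}^{0.31} e^(-2·u) du ÷ ∫_{0}^{∞} e^(-2·u) du.
Using ∫ e^(-2·u) du = -e^(-2·u)/2, the numerator is 1/2 - e^(-31/50)/2 and the denominator is 1/2.
Taking the ratio, P = 0.46206.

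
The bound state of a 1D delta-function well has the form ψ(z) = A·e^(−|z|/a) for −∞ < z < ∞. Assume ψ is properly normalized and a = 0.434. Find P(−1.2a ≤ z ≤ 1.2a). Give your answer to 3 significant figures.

P ≈ 0.909

|ψ|² is the probability density, so P = ∫_{−1.2a}^{1.2a} |ψ|² dz.
The normalization integral ∫|ψ|²dz over the whole domain equals a·A², and A² cancels in the ratio.
Both integrals are even about z = 0, so only the z ≥ 0 halves are needed (the factors of 2 cancel). In terms of u = z/a (A² and the length scale cancel between numerator and denominator), P = [∫_{0}^{1.2} e^(-2·u) du] / [∫_{0}^{∞} e^(-2·u) du].
An antiderivative of e^(-2·u) is -e^(-2·u)/2; evaluating from 0 to 1.2 gives 1/2 - e^(-12/5)/2, while the full integral is 1/2.
The result is P = 0.9093.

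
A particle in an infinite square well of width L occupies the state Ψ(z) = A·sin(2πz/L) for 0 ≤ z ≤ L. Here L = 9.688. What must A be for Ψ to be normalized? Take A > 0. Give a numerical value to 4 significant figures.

A ≈ 0.4544

The normalization condition is ∫|Ψ|² dz = 1 from 0 to L.
The integral (without the A² prefactor) comes out to L/2.
So A² = (L/2)^(−1).
Substituting L = 9.688 gives A² = 0.20644, so A = 0.45436.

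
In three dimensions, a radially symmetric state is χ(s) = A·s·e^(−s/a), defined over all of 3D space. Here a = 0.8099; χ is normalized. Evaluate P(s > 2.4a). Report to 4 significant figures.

With dV = 4πs²ds, the probability is ∫|χ|² dV over s > 2.4a.
A² is fixed by ∫₀^∞ 4πs²|χ|² ds = 1, i.e. A² = (3·π·a^5)^(−1).
In terms of u = s/a (A², 4π and the length scale all cancel between numerator and denominator), P = [∫_{2.4}^{∞} u^4·e^(-2·u) du] / [∫_{0}^{∞} u^4·e^(-2·u) du].
Using ∫ u^4·e^(-2·u) du = -(u^4/2 + u^3 + 3·u^2/2 + 3·u/2 + 3/4)·e^(-2·u), the numerator is ≈ 0.357194 and the denominator is 3/4.
Taking the ratio yields P = 0.47626.

P ≈ 0.4763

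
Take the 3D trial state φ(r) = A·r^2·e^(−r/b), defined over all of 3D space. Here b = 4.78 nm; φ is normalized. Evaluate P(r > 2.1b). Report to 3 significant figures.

With dV = 4πr²dr, the probability is ∫|φ|² dV over r > 2.1b.
A² is fixed by ∫₀^∞ 4πr²|φ|² dr = 1, i.e. A² = (45·π·b^7/2)^(−1).
Let u = r/b; then A², 4π and the length scale all cancel, so P = ∫_{2.1}^{∞} u^6·e^(-2·u) du ÷ ∫_{0}^{∞} u^6·e^(-2·u) du.
An antiderivative of u^6·e^(-2·u) is -(4·u^6 + 12·u^5 + 30·u^4 + 60·u^3 + 90·u^2 + 90·u + 45)·e^(-2·u)/8; evaluating from 2.1 to ∞ gives ≈ 4.8795, while the full integral is 45/8.
The region integral divided by the full integral gives P = 0.8675.

P ≈ 0.867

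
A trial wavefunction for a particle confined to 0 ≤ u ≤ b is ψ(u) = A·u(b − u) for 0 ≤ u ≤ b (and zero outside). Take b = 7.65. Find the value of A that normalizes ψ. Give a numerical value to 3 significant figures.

A ≈ 0.0338

Require ∫ |ψ|² du = 1 over the whole domain.
Expanding the polynomial and integrating term by term, the integral (without the A² prefactor) comes out to b^5/30.
Setting this equal to 1 gives A² = 1/(b^5/30).
With b = 7.65: A² = 0.001145 and A = 0.03384.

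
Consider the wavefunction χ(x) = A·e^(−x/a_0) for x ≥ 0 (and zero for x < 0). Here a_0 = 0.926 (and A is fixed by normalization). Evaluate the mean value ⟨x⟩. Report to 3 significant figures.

⟨x⟩ ≈ 0.463

The expectation value is the |χ|²-weighted average of x: ∫ x|χ|² dx.
With ∫₀^∞ x^1 e^(−αx) dx = 1!/α^2, evaluating both integrals, ⟨x⟩ = a_0/2.
With a_0 = 0.926, ⟨x⟩ = 0.4630.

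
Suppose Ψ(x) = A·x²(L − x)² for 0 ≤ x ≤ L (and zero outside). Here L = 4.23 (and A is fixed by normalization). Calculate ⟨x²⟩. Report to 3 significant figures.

⟨x^2⟩ ≈ 4.88

⟨x²⟩ = ∫ x^2 |Ψ|² dx over the full domain.
The ratio of the moment integral to the normalization integral gives ⟨x²⟩ = 3·L^2/11.
With L = 4.23, ⟨x^2⟩ = 4.880.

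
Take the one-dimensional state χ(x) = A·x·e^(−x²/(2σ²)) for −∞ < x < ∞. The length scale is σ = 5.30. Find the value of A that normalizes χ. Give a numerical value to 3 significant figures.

A ≈ 0.0871

We need A² ∫|f|² dx = 1, taking the integral from −∞ to ∞.
With ∫_{−∞}^{∞} x^(2m) e^(−αx²) dx = (2m−1)!!·√π / (2^m α^(m+1/2)), the integral (without the A² prefactor) comes out to √(π)·σ^3/2.
Plugging in σ = 5.30 yields A = 0.08706.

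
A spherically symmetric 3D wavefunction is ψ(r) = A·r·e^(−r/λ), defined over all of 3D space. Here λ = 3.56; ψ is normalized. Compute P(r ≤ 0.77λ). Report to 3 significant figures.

With dV = 4πr²dr, the probability is ∫|ψ|² dV over r ≤ 0.77λ.
The full normalization integral is A²·[3·π·λ^5] = 1, fixing A².
Let u = r/λ; then A², 4π and the length scale all cancel, so P = ∫_{0}^{0.77} u^4·e^(-2·u) du ÷ ∫_{0}^{∞} u^4·e^(-2·u) du.
With ∫ u^4·e^(-2·u) du = -(u^4/2 + u^3 + 3·u^2/2 + 3·u/2 + 3/4)·e^(-2·u) + C, the region integral is ≈ 0.015391 and the full one is 3/4.
Taking the ratio yields P = 0.02052.

P ≈ 0.0205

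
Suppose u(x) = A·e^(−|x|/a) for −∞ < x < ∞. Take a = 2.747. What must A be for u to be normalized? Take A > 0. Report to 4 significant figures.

The normalization condition is ∫|u|² dx = 1 from −∞ to ∞.
Using ∫₀^∞ xⁿ e^(−αx) dx = n!/αⁿ⁺¹, the integral (without the A² prefactor) comes out to a.
Hence A² = 1/[a].
Plugging in a = 2.747 yields A = 0.60335.

A ≈ 0.6034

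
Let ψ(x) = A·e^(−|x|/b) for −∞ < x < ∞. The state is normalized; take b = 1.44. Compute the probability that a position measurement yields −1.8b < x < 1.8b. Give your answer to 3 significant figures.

P = ∫_{−1.8b}^{1.8b} |ψ(x)|² dx.
With A² fixed by ∫|ψ|² = 1, i.e. A² = (b)^(−1), substitute and integrate.
Both integrals are even about x = 0, so only the x ≥ 0 halves are needed (the factors of 2 cancel). Let u = x/b; then A² and the length scale cancel, so P = ∫_{0}^{1.8} e^(-2·u) du ÷ ∫_{0}^{∞} e^(-2·u) du.
Using ∫ e^(-2·u) du = -e^(-2·u)/2, the numerator is 1/2 - e^(-18/5)/2 and the denominator is 1/2.
The result is P = 0.9727.

P ≈ 0.973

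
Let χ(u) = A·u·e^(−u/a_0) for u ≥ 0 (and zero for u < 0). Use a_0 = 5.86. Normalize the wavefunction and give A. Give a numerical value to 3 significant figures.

The normalization condition is ∫|χ|² du = 1 from 0 to ∞.
Recall ∫₀^∞ u^m e^(−u/β) du = m!·β^(m+1), with χ = A·u·e^(−u/a_0), the integral evaluates to A²·[a_0^3/4].
Hence A² = 1/[a_0^3/4].
Substituting a_0 = 5.86 gives A² = 0.01988, so A = 0.1410.

A ≈ 0.141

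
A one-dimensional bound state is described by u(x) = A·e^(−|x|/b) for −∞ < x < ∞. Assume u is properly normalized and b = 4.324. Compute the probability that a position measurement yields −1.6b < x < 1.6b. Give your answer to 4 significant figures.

The probability is P = ∫ |u|² dx over [−1.6b, 1.6b].
Since A² = 1/(b), this is the region integral divided by the full normalization integral.
Both integrals are even about x = 0, so only the x ≥ 0 halves are needed (the factors of 2 cancel). In terms of t = x/b (A² and the length scale cancel between numerator and denominator), P = [∫_{0}^{1.6} e^(-2·t) dt] / [∫_{0}^{∞} e^(-2·t) dt].
With ∫ e^(-2·t) dt = -e^(-2·t)/2 + C, the region integral is 1/2 - e^(-16/5)/2 and the full one is 1/2.
This works out to P = 0.95924.

P ≈ 0.9592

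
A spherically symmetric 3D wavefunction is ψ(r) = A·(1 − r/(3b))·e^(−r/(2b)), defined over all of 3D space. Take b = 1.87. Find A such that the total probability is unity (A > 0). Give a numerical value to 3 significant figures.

Require ∫ |ψ|² 4πr² dr = 1 over the whole domain.
(Spherical symmetry: dV = 4πr² dr.)
Carrying out the integral gives A² · 8·π·b^3/3.
So A² = (8·π·b^3/3)^(−1).
Plugging in b = 1.87 yields A = 0.1351.

A ≈ 0.135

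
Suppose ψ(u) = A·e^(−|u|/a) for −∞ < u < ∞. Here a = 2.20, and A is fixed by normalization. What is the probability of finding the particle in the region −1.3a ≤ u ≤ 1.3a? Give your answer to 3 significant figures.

P ≈ 0.926

|ψ|² is the probability density, so P = ∫_{−1.3a}^{1.3a} |ψ|² du.
The normalization integral ∫|ψ|²du over the whole domain equals a·A², and A² cancels in the ratio.
By symmetry take twice the u ≥ 0 contribution in numerator and denominator; the 2's cancel. In terms of t = u/a (A² and the length scale cancel between numerator and denominator), P = [∫_{0}^{1.3} e^(-2·t) dt] / [∫_{0}^{∞} e^(-2·t) dt].
Using ∫ e^(-2·t) dt = -e^(-2·t)/2, the numerator is 1/2 - e^(-13/5)/2 and the denominator is 1/2.
Taking the ratio, P = 0.9257.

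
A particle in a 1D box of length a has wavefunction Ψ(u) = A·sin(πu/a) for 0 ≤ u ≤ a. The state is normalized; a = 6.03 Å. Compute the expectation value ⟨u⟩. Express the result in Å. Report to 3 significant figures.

⟨u⟩ = ∫ u |Ψ|² du over the full domain.
The ratio of the moment integral to the normalization integral gives ⟨u⟩ = a/2.
With a = 6.03, ⟨u⟩ = 3.015.

⟨u⟩ ≈ 3.02 Å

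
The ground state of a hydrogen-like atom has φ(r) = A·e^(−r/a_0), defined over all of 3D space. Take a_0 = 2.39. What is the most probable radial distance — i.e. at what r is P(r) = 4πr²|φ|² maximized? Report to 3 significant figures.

r ≈ 2.39

Set d/dr [P(r) = 4πr²|φ|²] = 0 and solve for r > 0.
This gives r = a_0.
With a_0 = 2.39, the most probable radial distance is 2.390.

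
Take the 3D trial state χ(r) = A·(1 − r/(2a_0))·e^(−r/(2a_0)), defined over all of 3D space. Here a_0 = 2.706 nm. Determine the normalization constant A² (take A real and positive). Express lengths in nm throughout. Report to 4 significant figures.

Normalization requires ∫|χ|² 4πr² dr = 1, integrated from 0 to ∞.
In 3D with spherical symmetry the volume element is 4πr² dr.
With χ = A·(1 − r/(2a_0))·e^(−r/(2a_0)), the integral evaluates to A²·[8·π·a_0^3].
So A² = (8·π·a_0^3)^(−1).
Plugging in a_0 = 2.706 yields A = 0.044811.

A^2 ≈ 0.002008 nm^(-3)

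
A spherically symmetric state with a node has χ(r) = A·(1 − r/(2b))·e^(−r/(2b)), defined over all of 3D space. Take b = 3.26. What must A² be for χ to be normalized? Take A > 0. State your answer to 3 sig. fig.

A^2 ≈ 0.00115

Normalization requires ∫|χ|² 4πr² dr = 1, integrated from 0 to ∞.
Recall ∫₀^∞ r^m e^(−r/β) dr = m!·β^(m+1), carrying out the integral gives A² · 8·π·b^3.
Hence A² = 1/[8·π·b^3].
Plugging in b = 3.26 yields A = 0.03389.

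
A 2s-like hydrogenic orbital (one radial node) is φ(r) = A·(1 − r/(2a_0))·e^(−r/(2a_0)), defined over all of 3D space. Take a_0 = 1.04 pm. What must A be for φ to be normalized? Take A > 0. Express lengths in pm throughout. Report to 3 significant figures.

A ≈ 0.188 pm^(-3/2)

Normalization requires ∫|φ|² 4πr² dr = 1, integrated from 0 to ∞.
The angular integral contributes 4π, leaving ∫₀^∞ r²|φ|² dr.
Using ∫₀^∞ rⁿ e^(−αr) dr = n!/αⁿ⁺¹, carrying out the integral gives A² · 8·π·a_0^3.
Setting this equal to 1 gives A² = 1/(8·π·a_0^3).
Plugging in a_0 = 1.04 yields A = 0.1881.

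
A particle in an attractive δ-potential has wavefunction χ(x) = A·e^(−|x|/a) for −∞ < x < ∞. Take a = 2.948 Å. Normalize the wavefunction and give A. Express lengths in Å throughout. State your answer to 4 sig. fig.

We need A² ∫|f|² dx = 1, taking the integral from −∞ to ∞.
Carrying out the integral gives A² · a.
Hence A² = 1/[a].
With a = 2.948: A² = 0.33921 and A = 0.58242.

A ≈ 0.5824 Å^(-1/2)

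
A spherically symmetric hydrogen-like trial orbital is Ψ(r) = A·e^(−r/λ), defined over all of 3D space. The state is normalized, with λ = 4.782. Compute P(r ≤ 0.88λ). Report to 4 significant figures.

P ≈ 0.2587

P = ∫ |Ψ|² 4πr² dr over r ≤ 0.88λ.
The full normalization integral is A²·[π·λ^3] = 1, fixing A².
In terms of u = r/λ (A², 4π and the length scale all cancel between numerator and denominator), P = [∫_{0}^{0.88} u^2·e^(-2·u) du] / [∫_{0}^{∞} u^2·e^(-2·u) du].
An antiderivative of u^2·e^(-2·u) is -(2·u^2 + 2·u + 1)·e^(-2·u)/4; evaluating from 0 to 0.88 gives 1/4 - 2693·e^(-44/25)/2500, while the full integral is 1/4.
This evaluates to P = 0.25869.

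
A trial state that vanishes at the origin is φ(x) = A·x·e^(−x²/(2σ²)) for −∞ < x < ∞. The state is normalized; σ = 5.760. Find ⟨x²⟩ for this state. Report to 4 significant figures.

⟨x²⟩ = ∫ x^2 |φ|² dx over the full domain.
Differentiating ∫e^(−αx²) dx = √(π/α) under α to get the higher moments, since the A² factors cancel between numerator and denominator, ⟨x²⟩ = 3·σ^2/2.
With σ = 5.760, ⟨x^2⟩ = 49.766.

⟨x^2⟩ ≈ 49.77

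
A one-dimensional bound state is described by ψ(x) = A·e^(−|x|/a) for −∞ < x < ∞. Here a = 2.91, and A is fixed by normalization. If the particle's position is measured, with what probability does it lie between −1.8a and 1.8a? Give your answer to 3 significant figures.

|ψ|² is the probability density, so P = ∫_{−1.8a}^{1.8a} |ψ|² dx.
The normalization integral ∫|ψ|²dx over the whole domain equals a·A², and A² cancels in the ratio.
Both integrals are even about x = 0, so only the x ≥ 0 halves are needed (the factors of 2 cancel). In terms of u = x/a (A² and the length scale cancel between numerator and denominator), P = [∫_{0}^{1.8} e^(-2·u) du] / [∫_{0}^{∞} e^(-2·u) du].
Using ∫ e^(-2·u) du = -e^(-2·u)/2, the numerator is 1/2 - e^(-18/5)/2 and the denominator is 1/2.
This works out to P = 0.9727.

P ≈ 0.973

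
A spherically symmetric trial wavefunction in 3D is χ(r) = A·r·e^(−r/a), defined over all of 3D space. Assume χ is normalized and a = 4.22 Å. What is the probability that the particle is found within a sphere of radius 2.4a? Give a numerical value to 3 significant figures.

P ≈ 0.524

P = ∫ |χ|² 4πr² dr over r ≤ 2.4a.
A² is fixed by ∫₀^∞ 4πr²|χ|² dr = 1, i.e. A² = (3·π·a^5)^(−1).
Let u = r/a; then A², 4π and the length scale all cancel, so P = ∫_{0}^{2.4} u^4·e^(-2·u) du ÷ ∫_{0}^{∞} u^4·e^(-2·u) du.
An antiderivative of u^4·e^(-2·u) is -(u^4/2 + u^3 + 3·u^2/2 + 3·u/2 + 3/4)·e^(-2·u); evaluating from 0 to 2.4 gives ≈ 0.39281, while the full integral is 3/4.
The region integral divided by the full integral gives P = 0.5237.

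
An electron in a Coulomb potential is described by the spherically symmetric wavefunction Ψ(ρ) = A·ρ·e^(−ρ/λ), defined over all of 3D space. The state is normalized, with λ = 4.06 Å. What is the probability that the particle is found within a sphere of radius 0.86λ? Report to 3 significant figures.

P ≈ 0.0309

With dV = 4πρ²dρ, the probability is ∫|Ψ|² dV over ρ ≤ 0.86λ.
The full normalization integral is A²·[3·π·λ^5] = 1, fixing A².
Let u = ρ/λ; then A², 4π and the length scale all cancel, so P = ∫_{0}^{0.86} u^4·e^(-2·u) du ÷ ∫_{0}^{∞} u^4·e^(-2·u) du.
Using ∫ u^4·e^(-2·u) du = -(u^4/2 + u^3 + 3·u^2/2 + 3·u/2 + 3/4)·e^(-2·u), the numerator is ≈ 0.023178 and the denominator is 3/4.
This evaluates to P = 0.03090.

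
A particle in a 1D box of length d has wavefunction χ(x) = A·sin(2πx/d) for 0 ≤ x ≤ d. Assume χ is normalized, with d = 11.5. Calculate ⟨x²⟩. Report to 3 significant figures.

By definition ⟨x²⟩ = ∫ x^2 |χ(x)|² dx.
With ∫₀^d sin²(nπx/d) dx = d/2, evaluating both integrals, ⟨x²⟩ = -d^2/(8·π^2) + d^2/3.
With d = 11.5, ⟨x^2⟩ = 42.41.

⟨x^2⟩ ≈ 42.4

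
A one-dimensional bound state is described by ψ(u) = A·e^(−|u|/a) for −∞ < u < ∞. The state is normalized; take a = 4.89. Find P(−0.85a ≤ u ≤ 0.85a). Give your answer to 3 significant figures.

P ≈ 0.817

P = ∫_{−0.85a}^{0.85a} |ψ(u)|² du.
The normalization integral ∫|ψ|²du over the whole domain equals a·A², and A² cancels in the ratio.
Both integrals are even about u = 0, so only the u ≥ 0 halves are needed (the factors of 2 cancel). In terms of t = u/a (A² and the length scale cancel between numerator and denominator), P = [∫_{0}^{0.85} e^(-2·t) dt] / [∫_{0}^{∞} e^(-2·t) dt].
With ∫ e^(-2·t) dt = -e^(-2·t)/2 + C, the region integral is 1/2 - e^(-17/10)/2 and the full one is 1/2.
Evaluating gives P = 0.8173.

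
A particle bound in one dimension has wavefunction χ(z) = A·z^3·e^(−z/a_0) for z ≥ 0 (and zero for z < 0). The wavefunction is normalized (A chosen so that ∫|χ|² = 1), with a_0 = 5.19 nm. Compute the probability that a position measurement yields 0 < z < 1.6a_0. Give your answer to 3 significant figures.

P ≈ 0.0446

The probability is P = ∫ |χ|² dz over [0, 1.6a_0].
The normalization integral ∫|χ|²dz over the whole domain equals 45·a_0^7/8·A², and A² cancels in the ratio.
Substituting u = z/a_0, A² and the length scale cancel in the ratio: P = ∫_{0}^{1.6} u^6·e^(-2·u) du / ∫_{0}^{∞} u^6·e^(-2·u) du.
With ∫ u^6·e^(-2·u) du = -(4·u^6 + 12·u^5 + 30·u^4 + 60·u^3 + 90·u^2 + 90·u + 45)·e^(-2·u)/8 + C, the region integral is ≈ 0.25098 and the full one is 45/8.
Evaluating gives P = 0.04462.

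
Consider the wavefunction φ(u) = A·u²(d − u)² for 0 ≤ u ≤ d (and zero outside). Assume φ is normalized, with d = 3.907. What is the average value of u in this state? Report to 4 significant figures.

⟨u⟩ ≈ 1.954

The expectation value is the |φ|²-weighted average of u: ∫ u|φ|² du.
Expanding the polynomial and integrating term by term, since the A² factors cancel between numerator and denominator, ⟨u⟩ = d/2.
Putting d = 3.907 gives 1.9535.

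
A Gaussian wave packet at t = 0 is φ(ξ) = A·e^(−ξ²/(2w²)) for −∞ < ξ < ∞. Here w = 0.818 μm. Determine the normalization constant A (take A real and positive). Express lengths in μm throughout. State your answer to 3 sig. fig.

The normalization condition is ∫|φ|² dξ = 1 from −∞ to ∞.
Differentiating ∫e^(−αξ²) dξ = √(π/α) under α to get the higher moments, the integral (without the A² prefactor) comes out to √(π)·w.
So A² = (√(π)·w)^(−1).
Substituting w = 0.818 gives A² = 0.6897, so A = 0.8305.

A ≈ 0.830 μm^(-1/2)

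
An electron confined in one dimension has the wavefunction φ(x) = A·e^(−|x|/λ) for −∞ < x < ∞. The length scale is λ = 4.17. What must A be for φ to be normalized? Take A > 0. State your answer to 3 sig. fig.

A ≈ 0.490

We need A² ∫|f|² dx = 1, taking the integral from −∞ to ∞.
Recall ∫₀^∞ x^m e^(−x/β) dx = m!·β^(m+1), carrying out the integral gives A² · λ.
Substituting λ = 4.17 gives A² = 0.2398, so A = 0.4897.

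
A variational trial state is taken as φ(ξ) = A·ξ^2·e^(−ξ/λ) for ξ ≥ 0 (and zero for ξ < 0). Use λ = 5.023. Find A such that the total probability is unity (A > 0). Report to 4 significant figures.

A ≈ 0.02042

Normalization requires ∫|φ|² dξ = 1, integrated from 0 to ∞.
∫|φ|² dξ = A²·(3·λ^5/4).
So A² = (3·λ^5/4)^(−1).
With λ = 5.023: A² = 0.00041699 and A = 0.020420.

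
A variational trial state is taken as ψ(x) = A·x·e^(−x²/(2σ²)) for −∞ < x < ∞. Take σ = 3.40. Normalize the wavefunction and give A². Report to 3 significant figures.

Normalization requires ∫|ψ|² dx = 1, integrated from −∞ to ∞.
Using the Gaussian integral ∫_{−∞}^{∞} e^(−αx²) dx = √(π/α), ∫|ψ|² dx = A²·(√(π)·σ^3/2).
So A² = (√(π)·σ^3/2)^(−1).
Plugging in σ = 3.40 yields A = 0.1694.

A^2 ≈ 0.0287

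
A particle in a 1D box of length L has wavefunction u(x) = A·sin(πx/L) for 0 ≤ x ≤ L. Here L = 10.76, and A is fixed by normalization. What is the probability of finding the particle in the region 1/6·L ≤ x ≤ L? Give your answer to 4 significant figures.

P ≈ 0.9712

The probability is P = ∫ |u|² dx over [1/6·L, L].
Since A² = 1/(L/2), this is the region integral divided by the full normalization integral.
Let t = x/L; then A² and the length scale cancel, so P = ∫_{1/6}^{1} sin(π·t)^2 dt ÷ ∫_{0}^{1} sin(π·t)^2 dt.
Using ∫ sin(π·t)^2 dt = t/2 - sin(2·π·t)/(4·π), the numerator is √(3)/(8·π) + 5/12 and the denominator is 1/2.
The result is P = √(3)/(4·π) + 5/6.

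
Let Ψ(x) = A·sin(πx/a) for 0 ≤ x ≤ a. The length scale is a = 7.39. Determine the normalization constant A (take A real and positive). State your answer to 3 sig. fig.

We need A² ∫|f|² dx = 1, taking the integral from 0 to a.
With ∫₀^a sin²(nπx/a) dx = a/2, ∫|Ψ|² dx = A²·(a/2).
Setting this equal to 1 gives A² = 1/(a/2).
Plugging in a = 7.39 yields A = 0.5202.

A ≈ 0.520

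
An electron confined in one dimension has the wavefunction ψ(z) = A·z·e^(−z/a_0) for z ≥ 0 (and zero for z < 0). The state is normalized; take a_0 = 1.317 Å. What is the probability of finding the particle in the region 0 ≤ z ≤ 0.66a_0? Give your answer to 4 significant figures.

P ≈ 0.1475

P = ∫_{0}^{0.66a_0} |ψ(z)|² dz.
Since A² = 1/(a_0^3/4), this is the region integral divided by the full normalization integral.
In terms of u = z/a_0 (A² and the length scale cancel between numerator and denominator), P = [∫_{0}^{0.66} u^2·e^(-2·u) du] / [∫_{0}^{∞} u^2·e^(-2·u) du].
With ∫ u^2·e^(-2·u) du = -(2·u^2 + 2·u + 1)·e^(-2·u)/4 + C, the region integral is 1/4 - 3989·e^(-33/25)/5000 and the full one is 1/4.
The result is P = 0.14752.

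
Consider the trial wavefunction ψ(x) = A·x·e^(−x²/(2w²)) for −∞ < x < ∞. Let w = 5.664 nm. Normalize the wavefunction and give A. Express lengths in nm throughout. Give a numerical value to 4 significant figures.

The normalization condition is ∫|ψ|² dx = 1 from −∞ to ∞.
With ψ = A·x·e^(−x²/(2w²)), the integral evaluates to A²·[√(π)·w^3/2].
Setting this equal to 1 gives A² = 1/(√(π)·w^3/2).
With w = 5.664: A² = 0.0062099 and A = 0.078803.

A ≈ 0.07880 nm^(-3/2)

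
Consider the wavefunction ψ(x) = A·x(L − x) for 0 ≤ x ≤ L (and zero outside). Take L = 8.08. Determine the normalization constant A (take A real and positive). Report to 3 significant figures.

Require ∫ |ψ|² dx = 1 over the whole domain.
Expanding the polynomial and integrating term by term, with ψ = A·x(L − x), the integral evaluates to A²·[L^5/30].
Plugging in L = 8.08 yields A = 0.02951.

A ≈ 0.0295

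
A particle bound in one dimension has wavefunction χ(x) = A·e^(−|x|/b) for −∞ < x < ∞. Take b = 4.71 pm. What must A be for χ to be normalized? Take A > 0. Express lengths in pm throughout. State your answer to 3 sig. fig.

Require ∫ |χ|² dx = 1 over the whole domain.
With ∫₀^∞ x^0 e^(−αx) dx = 0!/α^1, carrying out the integral gives A² · b.
So A² = (b)^(−1).
Plugging in b = 4.71 yields A = 0.4608.

A ≈ 0.461 pm^(-1/2)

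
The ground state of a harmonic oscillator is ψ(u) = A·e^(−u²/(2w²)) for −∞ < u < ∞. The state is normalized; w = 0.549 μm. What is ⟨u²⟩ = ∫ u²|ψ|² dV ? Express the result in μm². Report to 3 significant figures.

⟨u^2⟩ ≈ 0.151 μm^2

The expectation value is the |ψ|²-weighted average of u^2: ∫ u^2|ψ|² du.
Evaluating both integrals, ⟨u²⟩ = w^2/2.
With w = 0.549, ⟨u^2⟩ = 0.1507.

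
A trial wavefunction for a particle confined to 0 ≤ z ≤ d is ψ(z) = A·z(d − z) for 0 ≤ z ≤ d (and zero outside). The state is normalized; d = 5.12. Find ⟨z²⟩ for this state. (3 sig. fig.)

The expectation value is the |ψ|²-weighted average of z^2: ∫ z^2|ψ|² dz.
Expanding the polynomial and integrating term by term, the ratio of the moment integral to the normalization integral gives ⟨z²⟩ = 2·d^2/7.
Putting d = 5.12 gives 7.490.

⟨z^2⟩ ≈ 7.49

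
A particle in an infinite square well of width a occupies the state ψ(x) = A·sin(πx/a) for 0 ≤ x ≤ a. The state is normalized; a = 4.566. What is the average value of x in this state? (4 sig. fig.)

⟨x⟩ ≈ 2.283

⟨x⟩ = ∫ x |ψ|² dx over the full domain.
Since the A² factors cancel between numerator and denominator, ⟨x⟩ = a/2.
With a = 4.566, ⟨x⟩ = 2.2830.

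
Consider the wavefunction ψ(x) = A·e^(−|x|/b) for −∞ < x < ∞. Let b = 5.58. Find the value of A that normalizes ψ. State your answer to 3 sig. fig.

Require ∫ |ψ|² dx = 1 over the whole domain.
Recall ∫₀^∞ x^m e^(−x/β) dx = m!·β^(m+1), the integral (without the A² prefactor) comes out to b.
Setting this equal to 1 gives A² = 1/(b).
With b = 5.58: A² = 0.1792 and A = 0.4233.

A ≈ 0.423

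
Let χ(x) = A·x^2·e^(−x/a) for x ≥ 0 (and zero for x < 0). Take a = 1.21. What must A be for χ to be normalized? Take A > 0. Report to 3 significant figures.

A ≈ 0.717

Normalization requires ∫|χ|² dx = 1, integrated from 0 to ∞.
∫|χ|² dx = A²·(3·a^5/4).
With a = 1.21: A² = 0.5141 and A = 0.7170.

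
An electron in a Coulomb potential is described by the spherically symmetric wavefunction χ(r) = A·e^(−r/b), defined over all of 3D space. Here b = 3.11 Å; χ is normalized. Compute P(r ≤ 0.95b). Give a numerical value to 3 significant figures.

P ≈ 0.296

With dV = 4πr²dr, the probability is ∫|χ|² dV over r ≤ 0.95b.
The full normalization integral is A²·[π·b^3] = 1, fixing A².
In terms of u = r/b (A², 4π and the length scale all cancel between numerator and denominator), P = [∫_{0}^{0.95} u^2·e^(-2·u) du] / [∫_{0}^{∞} u^2·e^(-2·u) du].
With ∫ u^2·e^(-2·u) du = -(2·u^2 + 2·u + 1)·e^(-2·u)/4 + C, the region integral is 1/4 - 941·e^(-19/10)/800 and the full one is 1/4.
Taking the ratio yields P = 0.2963.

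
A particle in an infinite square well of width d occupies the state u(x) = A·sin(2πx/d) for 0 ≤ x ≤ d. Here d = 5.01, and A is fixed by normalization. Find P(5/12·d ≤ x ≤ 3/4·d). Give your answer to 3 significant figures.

|u|² is the probability density, so P = ∫_{5/12·d}^{3/4·d} |u|² dx.
The normalization integral ∫|u|²dx over the whole domain equals d/2·A², and A² cancels in the ratio.
Substituting t = x/d, A² and the length scale cancel in the ratio: P = ∫_{5/12}^{3/4} sin(2·π·t)^2 dt / ∫_{0}^{1} sin(2·π·t)^2 dt.
An antiderivative of sin(2·π·t)^2 is t/2 - sin(4·π·t)/(8·π); evaluating from 5/12 to 3/4 gives -√(3)/(16·π) + 1/6, while the full integral is 1/2.
Evaluating gives P = (-√(3)/8 + π/3)/π.

P ≈ 0.264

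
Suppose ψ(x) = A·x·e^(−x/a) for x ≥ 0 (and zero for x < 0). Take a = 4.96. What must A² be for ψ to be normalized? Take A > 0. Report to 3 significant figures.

A^2 ≈ 0.0328

We need A² ∫|f|² dx = 1, taking the integral from 0 to ∞.
Recall ∫₀^∞ x^m e^(−x/β) dx = m!·β^(m+1), with ψ = A·x·e^(−x/a), the integral evaluates to A²·[a^3/4].
Setting this equal to 1 gives A² = 1/(a^3/4).
With a = 4.96: A² = 0.03278 and A = 0.1811.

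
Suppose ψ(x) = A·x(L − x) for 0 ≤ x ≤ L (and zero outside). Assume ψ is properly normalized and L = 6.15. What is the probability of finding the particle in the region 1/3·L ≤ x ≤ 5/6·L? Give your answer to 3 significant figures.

P ≈ 0.755

|ψ|² is the probability density, so P = ∫_{1/3·L}^{5/6·L} |ψ|² dx.
Since A² = 1/(L^5/30), this is the region integral divided by the full normalization integral.
Substituting u = x/L, A² and the length scale cancel in the ratio: P = ∫_{1/3}^{5/6} u^2·(1 - u)^2 du / ∫_{0}^{1} u^2·(1 - u)^2 du.
With ∫ u^2·(1 - u)^2 du = u^3·(6·u^2 - 15·u + 10)/30 + C, the region integral is 163/6480 and the full one is 1/30.
This works out to P = 163/216.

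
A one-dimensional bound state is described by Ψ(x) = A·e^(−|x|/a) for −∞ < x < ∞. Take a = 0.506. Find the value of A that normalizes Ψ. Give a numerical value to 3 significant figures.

A ≈ 1.41

Normalization requires ∫|Ψ|² dx = 1, integrated from −∞ to ∞.
With ∫₀^∞ x^0 e^(−αx) dx = 0!/α^1, with Ψ = A·e^(−|x|/a), the integral evaluates to A²·[a].
With a = 0.506: A² = 1.976 and A = 1.406.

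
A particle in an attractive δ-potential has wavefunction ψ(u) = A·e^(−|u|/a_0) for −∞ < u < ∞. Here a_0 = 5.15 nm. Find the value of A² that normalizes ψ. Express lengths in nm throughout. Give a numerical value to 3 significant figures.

A^2 ≈ 0.194 nm^(-1)

The normalization condition is ∫|ψ|² du = 1 from −∞ to ∞.
Carrying out the integral gives A² · a_0.
Hence A² = 1/[a_0].
Plugging in a_0 = 5.15 yields A = 0.4407.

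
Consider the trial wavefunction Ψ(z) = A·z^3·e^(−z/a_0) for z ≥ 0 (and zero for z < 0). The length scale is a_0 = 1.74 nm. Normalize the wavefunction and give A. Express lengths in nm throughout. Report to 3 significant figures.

A ≈ 0.0607 nm^(-7/2)

We need A² ∫|f|² dz = 1, taking the integral from 0 to ∞.
Recall ∫₀^∞ z^m e^(−z/β) dz = m!·β^(m+1), with Ψ = A·z^3·e^(−z/a_0), the integral evaluates to A²·[45·a_0^7/8].
Setting this equal to 1 gives A² = 1/(45·a_0^7/8).
Plugging in a_0 = 1.74 yields A = 0.06068.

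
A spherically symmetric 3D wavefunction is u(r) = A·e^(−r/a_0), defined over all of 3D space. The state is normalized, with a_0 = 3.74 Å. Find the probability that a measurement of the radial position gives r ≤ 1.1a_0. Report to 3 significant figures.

With dV = 4πr²dr, the probability is ∫|u|² dV over r ≤ 1.1a_0.
Normalization gives A² = 1/(π·a_0^3).
Let t = r/a_0; then A², 4π and the length scale all cancel, so P = ∫_{0}^{1.1} t^2·e^(-2·t) dt ÷ ∫_{0}^{∞} t^2·e^(-2·t) dt.
Using ∫ t^2·e^(-2·t) dt = -(2·t^2 + 2·t + 1)·e^(-2·t)/4, the numerator is 1/4 - 281·e^(-11/5)/200 and the denominator is 1/4.
The region integral divided by the full integral gives P = 0.3773.

P ≈ 0.377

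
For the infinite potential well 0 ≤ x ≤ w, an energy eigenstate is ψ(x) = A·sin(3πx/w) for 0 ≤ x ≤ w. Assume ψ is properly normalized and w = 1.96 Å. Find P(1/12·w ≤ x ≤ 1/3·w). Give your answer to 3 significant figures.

P ≈ 0.303

P = ∫_{1/12·w}^{1/3·w} |ψ(x)|² dx.
Since A² = 1/(w/2), this is the region integral divided by the full normalization integral.
Let u = x/w; then A² and the length scale cancel, so P = ∫_{1/12}^{1/3} sin(3·π·u)^2 du ÷ ∫_{0}^{1} sin(3·π·u)^2 du.
With ∫ sin(3·π·u)^2 du = u/2 - sin(6·π·u)/(12·π) + C, the region integral is 1/(12·π) + 1/8 and the full one is 1/2.
Evaluating gives P = (2 + 3·π)/(12·π).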